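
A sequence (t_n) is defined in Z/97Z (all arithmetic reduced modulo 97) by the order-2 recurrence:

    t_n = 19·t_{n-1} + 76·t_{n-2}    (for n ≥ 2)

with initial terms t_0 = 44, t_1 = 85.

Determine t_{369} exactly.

18

t_2 = 19·85 + 76·44 = 12
t_3 = 19·12 + 76·85 = 92
t_4 = 19·92 + 76·12 = 41
t_5 = 19·41 + 76·92 = 11
t_6 = 19·11 + 76·41 = 27
t_7 = 19·27 + 76·11 = 88
Continuing the recurrence:
  t_8 = 38;  t_9 = 38;  t_10 = 21;  t_11 = 86;  t_12 = 29;  t_13 = 6
  t_14 = 87;  t_15 = 72;  t_16 = 26;  t_17 = 49;  t_18 = 94;  t_19 = 78
  t_20 = 90;  t_21 = 72;  t_22 = 60;  t_23 = 16;  t_24 = 14;  t_25 = 27
  t_26 = 25;  t_27 = 5;  t_28 = 55;  t_29 = 67;  t_30 = 21;  t_31 = 59
  t_32 = 1;  t_33 = 41;  t_34 = 79;  t_35 = 58;  t_36 = 25;  t_37 = 33
  t_38 = 5;  t_39 = 81;  t_40 = 76;  t_41 = 34;  t_42 = 20;  t_43 = 54
  t_44 = 24;  t_45 = 1;  t_46 = 0;  t_47 = 76;  t_48 = 86;  t_49 = 38
  t_50 = 80;  t_51 = 43;  t_52 = 10;  t_53 = 63;  t_54 = 17;  t_55 = 67
  t_56 = 43;  t_57 = 89;  t_58 = 12;  t_59 = 8;  t_60 = 94;  t_61 = 66
  t_62 = 56;  t_63 = 66;  t_64 = 78;  t_65 = 96;  t_66 = 89;  t_67 = 63
  t_68 = 7;  t_69 = 71;  t_70 = 38;  t_71 = 7;  t_72 = 14;  t_73 = 22
  t_74 = 27;  t_75 = 51;  t_76 = 14;  t_77 = 68;  t_78 = 28;  t_79 = 74
  t_80 = 42;  t_81 = 20;  t_82 = 80;  t_83 = 33;  t_84 = 14;  t_85 = 58
  t_86 = 32;  t_87 = 69;  t_88 = 57;  t_89 = 22;  t_90 = 94;  t_91 = 63
  t_92 = 96;  t_93 = 16;  t_94 = 34;  t_95 = 19;  t_96 = 35;  t_97 = 72
  t_98 = 51;  t_99 = 39;  t_100 = 58;  t_101 = 89;  t_102 = 85;  t_103 = 37
  t_104 = 82;  t_105 = 5;  t_106 = 22;  t_107 = 22;  t_108 = 53;  t_109 = 60
  t_110 = 27;  t_111 = 29;  t_112 = 81;  t_113 = 57;  t_114 = 61;  t_115 = 59
  t_116 = 34;  t_117 = 86;  t_118 = 47;  t_119 = 57;  t_120 = 96;  t_121 = 45
  t_122 = 3;  t_123 = 82;  t_124 = 40;  t_125 = 8;  t_126 = 88;  t_127 = 49
  t_128 = 53;  t_129 = 75;  t_130 = 21;  t_131 = 85;  t_132 = 10;  t_133 = 54
  t_134 = 40;  t_135 = 14;  t_136 = 8;  t_137 = 52;  t_138 = 44;  t_139 = 35
  t_140 = 32;  t_141 = 67;  t_142 = 19;  t_143 = 21;  t_144 = 0;  t_145 = 44
  t_146 = 60;  t_147 = 22;  t_148 = 31;  t_149 = 30;  t_150 = 16;  t_151 = 62
  t_152 = 66;  t_153 = 49;  t_154 = 30;  t_155 = 26;  t_156 = 58;  t_157 = 71
  t_158 = 34;  t_159 = 28;  t_160 = 12;  t_161 = 28;  t_162 = 86;  t_163 = 76
  t_164 = 26;  t_165 = 62;  t_166 = 50;  t_167 = 36;  t_168 = 22;  t_169 = 50
  t_170 = 3;  t_171 = 74;  t_172 = 82;  t_173 = 4;  t_174 = 3;  t_175 = 70
  t_176 = 6;  t_177 = 2;  t_178 = 9;  t_179 = 32;  t_180 = 31;  t_181 = 14
  t_182 = 3;  t_183 = 54;  t_184 = 90;  t_185 = 91;  t_186 = 33;  t_187 = 74
  t_188 = 34;  t_189 = 62;  t_190 = 76;  t_191 = 45;  t_192 = 35;  t_193 = 11
  t_194 = 56;  t_195 = 57;  t_196 = 4;  t_197 = 43;  t_198 = 54;  t_199 = 26
  t_200 = 39;  t_201 = 1;  t_202 = 73;  t_203 = 8;  t_204 = 74;  t_205 = 74
  t_206 = 46;  t_207 = 96;  t_208 = 82;  t_209 = 27;  t_210 = 52;  t_211 = 33
  t_212 = 20;  t_213 = 75;  t_214 = 35;  t_215 = 60;  t_216 = 17;  t_217 = 33
  t_218 = 76;  t_219 = 72;  t_220 = 63;  t_221 = 73;  t_222 = 64;  t_223 = 71
  t_224 = 5;  t_225 = 59;  t_226 = 46;  t_227 = 23;  t_228 = 53;  t_229 = 39
  t_230 = 16;  t_231 = 67;  t_232 = 64;  t_233 = 3;  t_234 = 71;  t_235 = 25
  t_236 = 51;  t_237 = 56;  t_238 = 90;  t_239 = 49;  t_240 = 11;  t_241 = 53
  t_242 = 0;  t_243 = 51;  t_244 = 96;  t_245 = 74;  t_246 = 69;  t_247 = 48
  t_248 = 45;  t_249 = 41;  t_250 = 28;  t_251 = 59;  t_252 = 48;  t_253 = 61
  t_254 = 54;  t_255 = 36;  t_256 = 35;  t_257 = 6;  t_258 = 58;  t_259 = 6
  t_260 = 60;  t_261 = 44;  t_262 = 61;  t_263 = 41;  t_264 = 80;  t_265 = 77
  t_266 = 74;  t_267 = 80;  t_268 = 63;  t_269 = 2;  t_270 = 73;  t_271 = 84
  t_272 = 63;  t_273 = 15;  t_274 = 29;  t_275 = 42;  t_276 = 92;  t_277 = 90
  t_278 = 69;  t_279 = 3;  t_280 = 63;  t_281 = 67;  t_282 = 47;  t_283 = 68
  t_284 = 14;  t_285 = 2;  t_286 = 35;  t_287 = 41;  t_288 = 44;  t_289 = 72
  t_290 = 56;  t_291 = 37;  t_292 = 12;  t_293 = 33;  t_294 = 84;  t_295 = 30
  t_296 = 67;  t_297 = 61;  t_298 = 43;  t_299 = 21;  t_300 = 78;  t_301 = 71
  t_302 = 2;  t_303 = 2;  t_304 = 93;  t_305 = 76;  t_306 = 73;  t_307 = 82
  t_308 = 25;  t_309 = 14;  t_310 = 32;  t_311 = 23;  t_312 = 56;  t_313 = 96
  t_314 = 66;  t_315 = 14;  t_316 = 44;  t_317 = 57;  t_318 = 62;  t_319 = 78
  t_320 = 83;  t_321 = 36;  t_322 = 8;  t_323 = 75;  t_324 = 93;  t_325 = 95
  t_326 = 46;  t_327 = 43;  t_328 = 45;  t_329 = 49;  t_330 = 83;  t_331 = 63
  t_332 = 36;  t_333 = 40;  t_334 = 4;  t_335 = 12;  t_336 = 47;  t_337 = 59
  t_338 = 37;  t_339 = 46;  t_340 = 0;  t_341 = 4;  t_342 = 76;  t_343 = 2
  t_344 = 91;  t_345 = 38;  t_346 = 72;  t_347 = 85;  t_348 = 6;  t_349 = 75
  t_350 = 38;  t_351 = 20;  t_352 = 67;  t_353 = 77;  t_354 = 56;  t_355 = 29
  t_356 = 54;  t_357 = 29;  t_358 = 96;  t_359 = 51;  t_360 = 20;  t_361 = 85
  t_362 = 31;  t_363 = 65;  t_364 = 2;  t_365 = 31;  t_366 = 62;  t_367 = 42
t_368 = 19·42 + 76·62 = 78
t_369 = 19·78 + 76·42 = 18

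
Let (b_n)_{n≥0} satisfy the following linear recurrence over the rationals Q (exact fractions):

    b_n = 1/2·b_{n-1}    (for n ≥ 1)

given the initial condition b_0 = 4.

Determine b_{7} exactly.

1/32

b_1 = 1/2·4 = 2
b_2 = 1/2·2 = 1
b_3 = 1/2·1 = 1/2
b_4 = 1/2·1/2 = 1/4
b_5 = 1/2·1/4 = 1/8
b_6 = 1/2·1/8 = 1/16
b_7 = 1/2·1/16 = 1/32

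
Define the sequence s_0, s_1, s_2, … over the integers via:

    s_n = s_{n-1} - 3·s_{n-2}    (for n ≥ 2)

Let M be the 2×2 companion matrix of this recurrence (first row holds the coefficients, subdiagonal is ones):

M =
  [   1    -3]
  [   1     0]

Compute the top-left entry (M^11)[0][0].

(M^11)[0][0] is the top entry after applying M 11 times to the unit state (1, 0). Equivalently it is h_{12} for the auxiliary sequence (h_n) obeying the same recurrence with h_1 = 1 and h_i = 0 for 0 ≤ i < 1:
h_2 = 1·1 + -3·0 = 1
h_3 = 1·1 + -3·1 = -2
h_4 = 1·-2 + -3·1 = -5
h_5 = 1·-5 + -3·-2 = 1
h_6 = 1·1 + -3·-5 = 16
h_7 = 1·16 + -3·1 = 13
h_8 = 1·13 + -3·16 = -35
h_9 = 1·-35 + -3·13 = -74
h_10 = 1·-74 + -3·-35 = 31
h_11 = 1·31 + -3·-74 = 253
h_12 = 1·253 + -3·31 = 160

160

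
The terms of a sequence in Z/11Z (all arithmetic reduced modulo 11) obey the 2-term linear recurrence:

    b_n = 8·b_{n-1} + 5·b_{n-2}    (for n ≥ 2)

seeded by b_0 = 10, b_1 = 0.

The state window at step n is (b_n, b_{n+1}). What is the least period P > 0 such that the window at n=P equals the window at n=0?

n=0: window = (10, 0)
n=1: window = (0, 6)
n=2: window = (6, 4)
n=3: window = (4, 7)
n=4: window = (7, 10)
n=5: window = (10, 5)
n=6: window = (5, 2)
n=7: window = (2, 8)
n=8: window = (8, 8)
n=9: window = (8, 5)
n=10: window = (5, 3)
n=11: window = (3, 5)
n=12: window = (5, 0)
n=13: window = (0, 3)
n=14: window = (3, 2)
n=15: window = (2, 9)
n=16: window = (9, 5)
n=17: window = (5, 8)
n=18: window = (8, 1)
n=19: window = (1, 4)
n=20: window = (4, 4)
n=21: window = (4, 8)
n=22: window = (8, 7)
n=23: window = (7, 8)
n=24: window = (8, 0)
n=25: window = (0, 7)
n=26: window = (7, 1)
n=27: window = (1, 10)
n=28: window = (10, 8)
n=29: window = (8, 4)
n=30: window = (4, 6)
n=31: window = (6, 2)
n=32: window = (2, 2)
n=33: window = (2, 4)
n=34: window = (4, 9)
n=35: window = (9, 4)
n=36: window = (4, 0)
n=37: window = (0, 9)
n=38: window = (9, 6)
n=39: window = (6, 5)
n=40: window = (5, 4)
…
n=118: window = (10, 6)
n=119: window = (6, 10)
n=120: window = (10, 0)
window at n=120 equals window at n=0 → period = 120

120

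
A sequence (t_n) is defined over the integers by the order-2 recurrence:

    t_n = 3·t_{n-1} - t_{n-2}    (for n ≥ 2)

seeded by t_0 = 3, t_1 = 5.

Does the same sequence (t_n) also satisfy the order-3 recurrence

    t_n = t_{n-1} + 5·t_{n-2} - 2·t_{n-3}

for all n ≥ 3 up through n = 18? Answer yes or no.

Terms t_0..t_18: 3, 5, 12, 31, 81, 212, 555, 1453, 3804, 9959, 26073, 68260, 178707, 467861, 1224876, 3206767, 8395425, 21979508, 57543099
n=3: candidate gives 31, actual t_3 = 31 ✓
n=4: candidate gives 81, actual t_4 = 81 ✓
n=5: candidate gives 212, actual t_5 = 212 ✓
n=6: candidate gives 555, actual t_6 = 555 ✓
n=7: candidate gives 1453, actual t_7 = 1453 ✓
n=8: candidate gives 3804, actual t_8 = 3804 ✓
n=9: candidate gives 9959, actual t_9 = 9959 ✓
n=10: candidate gives 26073, actual t_10 = 26073 ✓
n=11: candidate gives 68260, actual t_11 = 68260 ✓
n=12: candidate gives 178707, actual t_12 = 178707 ✓
n=13: candidate gives 467861, actual t_13 = 467861 ✓
n=14: candidate gives 1224876, actual t_14 = 1224876 ✓
n=15: candidate gives 3206767, actual t_15 = 3206767 ✓
n=16: candidate gives 8395425, actual t_16 = 8395425 ✓
n=17: candidate gives 21979508, actual t_17 = 21979508 ✓
n=18: candidate gives 57543099, actual t_18 = 57543099 ✓

yes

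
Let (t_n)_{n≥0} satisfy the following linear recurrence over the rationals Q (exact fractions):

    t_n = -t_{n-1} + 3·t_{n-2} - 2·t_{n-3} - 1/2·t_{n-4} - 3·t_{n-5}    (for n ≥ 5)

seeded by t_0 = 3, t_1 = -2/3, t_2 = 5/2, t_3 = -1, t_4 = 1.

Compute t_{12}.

t_5 = -1·1 + 3·-1 + -2·5/2 + -1/2·-2/3 + -3·3 = -53/3
t_6 = -1·-53/3 + 3·1 + -2·-1 + -1/2·5/2 + -3·-2/3 = 281/12
t_7 = -1·281/12 + 3·-53/3 + -2·1 + -1/2·-1 + -3·5/2 = -1025/12
t_8 = -1·-1025/12 + 3·281/12 + -2·-53/3 + -1/2·1 + -3·-1 = 387/2
t_9 = -1·387/2 + 3·-1025/12 + -2·281/12 + -1/2·-53/3 + -3·1 = -1963/4
t_10 = -1·-1963/4 + 3·387/2 + -2·-1025/12 + -1/2·281/12 + -3·-53/3 = 10267/8
t_11 = -1·10267/8 + 3·-1963/4 + -2·387/2 + -1/2·-1025/12 + -3·281/12 = -19021/6
t_12 = -1·-19021/6 + 3·10267/8 + -2·-1963/4 + -1/2·387/2 + -3·-1025/12 = 195871/24

195871/24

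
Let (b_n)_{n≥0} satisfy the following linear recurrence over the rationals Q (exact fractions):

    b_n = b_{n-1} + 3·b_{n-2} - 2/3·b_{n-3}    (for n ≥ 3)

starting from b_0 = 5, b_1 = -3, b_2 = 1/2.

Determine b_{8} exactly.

b_3 = 1·1/2 + 3·-3 + -2/3·5 = -71/6
b_4 = 1·-71/6 + 3·1/2 + -2/3·-3 = -25/3
b_5 = 1·-25/3 + 3·-71/6 + -2/3·1/2 = -265/6
b_6 = 1·-265/6 + 3·-25/3 + -2/3·-71/6 = -1103/18
b_7 = 1·-1103/18 + 3·-265/6 + -2/3·-25/3 = -1694/9
b_8 = 1·-1694/9 + 3·-1103/18 + -2/3·-265/6 = -6167/18

-6167/18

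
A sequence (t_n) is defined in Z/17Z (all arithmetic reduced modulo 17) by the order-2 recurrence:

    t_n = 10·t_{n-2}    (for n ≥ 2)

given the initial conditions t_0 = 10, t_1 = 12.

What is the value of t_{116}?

t_2 = 0·12 + 10·10 = 15
t_3 = 0·15 + 10·12 = 1
t_4 = 0·1 + 10·15 = 14
t_5 = 0·14 + 10·1 = 10
t_6 = 0·10 + 10·14 = 4
t_7 = 0·4 + 10·10 = 15
t_8 = 0·15 + 10·4 = 6
t_9 = 0·6 + 10·15 = 14
t_10 = 0·14 + 10·6 = 9
t_11 = 0·9 + 10·14 = 4
t_12 = 0·4 + 10·9 = 5
t_13 = 0·5 + 10·4 = 6
t_14 = 0·6 + 10·5 = 16
t_15 = 0·16 + 10·6 = 9
t_16 = 0·9 + 10·16 = 7
t_17 = 0·7 + 10·9 = 5
t_18 = 0·5 + 10·7 = 2
t_19 = 0·2 + 10·5 = 16
t_20 = 0·16 + 10·2 = 3
t_21 = 0·3 + 10·16 = 7
t_22 = 0·7 + 10·3 = 13
t_23 = 0·13 + 10·7 = 2
t_24 = 0·2 + 10·13 = 11
t_25 = 0·11 + 10·2 = 3
t_26 = 0·3 + 10·11 = 8
t_27 = 0·8 + 10·3 = 13
t_28 = 0·13 + 10·8 = 12
t_29 = 0·12 + 10·13 = 11
t_30 = 0·11 + 10·12 = 1
t_31 = 0·1 + 10·11 = 8
t_32 = 0·8 + 10·1 = 10
t_33 = 0·10 + 10·8 = 12
(t_32, t_33) = (10, 12) = (t_0, t_1), so the sequence has period 32.
116 ≡ 20 (mod 32), hence t_116 = t_20 = 3.

3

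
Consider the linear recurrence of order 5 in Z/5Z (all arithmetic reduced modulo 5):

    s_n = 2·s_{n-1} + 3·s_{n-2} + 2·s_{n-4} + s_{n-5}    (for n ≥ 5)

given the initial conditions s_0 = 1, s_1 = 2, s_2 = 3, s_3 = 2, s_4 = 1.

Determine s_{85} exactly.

s_5 = 2·1 + 3·2 + 0·3 + 2·2 + 1·1 = 3
s_6 = 2·3 + 3·1 + 0·2 + 2·3 + 1·2 = 2
s_7 = 2·2 + 3·3 + 0·1 + 2·2 + 1·3 = 0
s_8 = 2·0 + 3·2 + 0·3 + 2·1 + 1·2 = 0
s_9 = 2·0 + 3·0 + 0·2 + 2·3 + 1·1 = 2
s_10 = 2·2 + 3·0 + 0·0 + 2·2 + 1·3 = 1
s_11 = 2·1 + 3·2 + 0·0 + 2·0 + 1·2 = 0
s_12 = 2·0 + 3·1 + 0·2 + 2·0 + 1·0 = 3
s_13 = 2·3 + 3·0 + 0·1 + 2·2 + 1·0 = 0
s_14 = 2·0 + 3·3 + 0·0 + 2·1 + 1·2 = 3
s_15 = 2·3 + 3·0 + 0·3 + 2·0 + 1·1 = 2
s_16 = 2·2 + 3·3 + 0·0 + 2·3 + 1·0 = 4
s_17 = 2·4 + 3·2 + 0·3 + 2·0 + 1·3 = 2
s_18 = 2·2 + 3·4 + 0·2 + 2·3 + 1·0 = 2
s_19 = 2·2 + 3·2 + 0·4 + 2·2 + 1·3 = 2
s_20 = 2·2 + 3·2 + 0·2 + 2·4 + 1·2 = 0
s_21 = 2·0 + 3·2 + 0·2 + 2·2 + 1·4 = 4
s_22 = 2·4 + 3·0 + 0·2 + 2·2 + 1·2 = 4
s_23 = 2·4 + 3·4 + 0·0 + 2·2 + 1·2 = 1
s_24 = 2·1 + 3·4 + 0·4 + 2·0 + 1·2 = 1
s_25 = 2·1 + 3·1 + 0·4 + 2·4 + 1·0 = 3
s_26 = 2·3 + 3·1 + 0·1 + 2·4 + 1·4 = 1
s_27 = 2·1 + 3·3 + 0·1 + 2·1 + 1·4 = 2
s_28 = 2·2 + 3·1 + 0·3 + 2·1 + 1·1 = 0
s_29 = 2·0 + 3·2 + 0·1 + 2·3 + 1·1 = 3
s_30 = 2·3 + 3·0 + 0·2 + 2·1 + 1·3 = 1
s_31 = 2·1 + 3·3 + 0·0 + 2·2 + 1·1 = 1
s_32 = 2·1 + 3·1 + 0·3 + 2·0 + 1·2 = 2
s_33 = 2·2 + 3·1 + 0·1 + 2·3 + 1·0 = 3
s_34 = 2·3 + 3·2 + 0·1 + 2·1 + 1·3 = 2
s_35 = 2·2 + 3·3 + 0·2 + 2·1 + 1·1 = 1
(s_31, s_32, s_33, s_34, s_35) = (1, 2, 3, 2, 1) = (s_0, s_1, s_2, s_3, s_4), so the sequence has period 31.
85 ≡ 23 (mod 31), hence s_85 = s_23 = 1.

1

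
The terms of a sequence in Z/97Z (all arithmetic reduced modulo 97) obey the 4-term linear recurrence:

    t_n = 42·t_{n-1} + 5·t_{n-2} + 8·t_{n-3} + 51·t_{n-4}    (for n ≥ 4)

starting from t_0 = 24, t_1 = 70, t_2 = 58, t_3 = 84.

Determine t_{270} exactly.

79

t_4 = 42·84 + 5·58 + 8·70 + 51·24 = 73
t_5 = 42·73 + 5·84 + 8·58 + 51·70 = 51
t_6 = 42·51 + 5·73 + 8·84 + 51·58 = 26
t_7 = 42·26 + 5·51 + 8·73 + 51·84 = 7
t_8 = 42·7 + 5·26 + 8·51 + 51·73 = 93
t_9 = 42·93 + 5·7 + 8·26 + 51·51 = 57
Continuing the recurrence:
  t_10 = 70;  t_11 = 58;  t_12 = 31;  t_13 = 15;  t_14 = 66;  t_15 = 39
  t_16 = 80;  t_17 = 95;  t_18 = 17;  t_19 = 35;  t_20 = 90;  t_21 = 12
  t_22 = 64;  t_23 = 15;  t_24 = 10;  t_25 = 67;  t_26 = 40;  t_27 = 47
  t_28 = 19;  t_29 = 17;  t_30 = 24;  t_31 = 53;  t_32 = 56;  t_33 = 87
  t_34 = 53;  t_35 = 89;  t_36 = 86;  t_37 = 91;  t_38 = 4;  t_39 = 30
  t_40 = 89;  t_41 = 25;  t_42 = 96;  t_43 = 94;  t_44 = 49;  t_45 = 12
  t_46 = 92;  t_47 = 89;  t_48 = 3;  t_49 = 76;  t_50 = 75;  t_51 = 42
  t_52 = 87;  t_53 = 95;  t_54 = 50;  t_55 = 78;  t_56 = 90;  t_57 = 6
  t_58 = 93;  t_59 = 1;  t_60 = 4;  t_61 = 59;  t_62 = 71;  t_63 = 62
  t_64 = 46;  t_65 = 96;  t_66 = 37;  t_67 = 35;  t_68 = 16;  t_69 = 25
  t_70 = 96;  t_71 = 56;  t_72 = 65;  t_73 = 9;  t_74 = 33;  t_75 = 54
  t_76 = 0;  t_77 = 23;  t_78 = 74;  t_79 = 60;  t_80 = 67;  t_81 = 29
  t_82 = 84;  t_83 = 91;  t_84 = 34;  t_85 = 57;  t_86 = 10;  t_87 = 89
  t_88 = 61;  t_89 = 77;  t_90 = 8;  t_91 = 25;  t_92 = 64;  t_93 = 14
  t_94 = 61;  t_95 = 54;  t_96 = 32;  t_97 = 3;  t_98 = 46;  t_99 = 10
  t_100 = 75;  t_101 = 35;  t_102 = 3;  t_103 = 53;  t_104 = 41;  t_105 = 13
  t_106 = 67;  t_107 = 90;  t_108 = 5;  t_109 = 16;  t_110 = 81;  t_111 = 61
  t_112 = 52;  t_113 = 73;  t_114 = 88;  t_115 = 22;  t_116 = 41;  t_117 = 51
  t_118 = 27;  t_119 = 26;  t_120 = 40;  t_121 = 68;  t_122 = 82;  t_123 = 95
  t_124 = 0;  t_125 = 40;  t_126 = 26;  t_127 = 26;  t_128 = 87;  t_129 = 18
  t_130 = 9;  t_131 = 65;  t_132 = 81;  t_133 = 61;  t_134 = 66;  t_135 = 56
  t_136 = 26;  t_137 = 64;  t_138 = 36;  t_139 = 46;  t_140 = 70;  t_141 = 29
  t_142 = 86;  t_143 = 67;  t_144 = 62;  t_145 = 62;  t_146 = 76;  t_147 = 43
  t_148 = 24;  t_149 = 46;  t_150 = 64;  t_151 = 65;  t_152 = 83;  t_153 = 73
  t_154 = 87;  t_155 = 44;  t_156 = 19;  t_157 = 5;  t_158 = 50;  t_159 = 59
  t_160 = 51;  t_161 = 85;  t_162 = 57;  t_163 = 28;  t_164 = 86;  t_165 = 7
  t_166 = 72;  t_167 = 34;  t_168 = 22;  t_169 = 87;  t_170 = 45;  t_171 = 64
  t_172 = 75;  t_173 = 22;  t_174 = 32;  t_175 = 80;  t_176 = 52;  t_177 = 82
  t_178 = 59;  t_179 = 12;  t_180 = 33;  t_181 = 86;  t_182 = 92;  t_183 = 29
  t_184 = 72;  t_185 = 46;  t_186 = 38;  t_187 = 1;  t_188 = 4;  t_189 = 10
  t_190 = 58;  t_191 = 47;  t_192 = 26;  t_193 = 70;  t_194 = 2;  t_195 = 32
  t_196 = 39;  t_197 = 49;  t_198 = 89;  t_199 = 10;  t_200 = 45;  t_201 = 10
  t_202 = 26;  t_203 = 72;  t_204 = 0;  t_205 = 11;  t_206 = 36;  t_207 = 1
  t_208 = 19;  t_209 = 3;  t_210 = 28;  t_211 = 36;  t_212 = 26;  t_213 = 0
  t_214 = 3;  t_215 = 36;  t_216 = 40;  t_217 = 41;  t_218 = 35;  t_219 = 48
  t_220 = 0;  t_221 = 89;  t_222 = 87;  t_223 = 48;  t_224 = 59;  t_225 = 96
  t_226 = 30;  t_227 = 4;  t_228 = 21;  t_229 = 24;  t_230 = 56;  t_231 = 31
  t_232 = 32;  t_233 = 67;  t_234 = 64;  t_235 = 10;  t_236 = 95;  t_237 = 15
  t_238 = 84;  t_239 = 23;  t_240 = 46;  t_241 = 89;  t_242 = 94;  t_243 = 17
  t_244 = 71;  t_245 = 16;  t_246 = 40;  t_247 = 91;  t_248 = 11;  t_249 = 16
  t_250 = 3;  t_251 = 85;  t_252 = 6;  t_253 = 62;  t_254 = 72;  t_255 = 54
  t_256 = 35;  t_257 = 46;  t_258 = 3;  t_259 = 92;  t_260 = 18;  t_261 = 94
  t_262 = 77;  t_263 = 4;  t_264 = 89;  t_265 = 50;  t_266 = 5;  t_267 = 18
  t_268 = 94
t_269 = 42·94 + 5·18 + 8·5 + 51·50 = 32
t_270 = 42·32 + 5·94 + 8·18 + 51·5 = 79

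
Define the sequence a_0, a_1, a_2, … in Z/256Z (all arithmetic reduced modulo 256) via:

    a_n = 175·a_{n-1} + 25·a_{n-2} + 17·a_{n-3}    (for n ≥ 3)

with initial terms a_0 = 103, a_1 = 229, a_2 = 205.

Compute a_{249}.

a_3 = 175·205 + 25·229 + 17·103 = 87
a_4 = 175·87 + 25·205 + 17·229 = 179
a_5 = 175·179 + 25·87 + 17·205 = 121
a_6 = 175·121 + 25·179 + 17·87 = 249
a_7 = 175·249 + 25·121 + 17·179 = 235
a_8 = 175·235 + 25·249 + 17·121 = 255
Continuing the recurrence:
  a_9 = 205;  a_10 = 165;  a_11 = 191;  a_12 = 75;  a_13 = 225;  a_14 = 209
  a_15 = 211;  a_16 = 151;  a_17 = 181;  a_18 = 125;  a_19 = 39;  a_20 = 227
  a_21 = 73;  a_22 = 169;  a_23 = 187;  a_24 = 47;  a_25 = 157;  a_26 = 85
  a_27 = 143;  a_28 = 123;  a_29 = 177;  a_30 = 129;  a_31 = 163;  a_32 = 199
  a_33 = 133;  a_34 = 45;  a_35 = 247;  a_36 = 19;  a_37 = 25;  a_38 = 89
  a_39 = 139;  a_40 = 95;  a_41 = 109;  a_42 = 5;  a_43 = 95;  a_44 = 171
  a_45 = 129;  a_46 = 49;  a_47 = 115;  a_48 = 247;  a_49 = 85;  a_50 = 221
  a_51 = 199;  a_52 = 67;  a_53 = 233;  a_54 = 9;  a_55 = 91;  a_56 = 143
  a_57 = 61;  a_58 = 181;  a_59 = 47;  a_60 = 219;  a_61 = 81;  a_62 = 225
  a_63 = 67;  a_64 = 39;  a_65 = 37;  a_66 = 141;  a_67 = 151;  a_68 = 115
  a_69 = 185;  a_70 = 185;  a_71 = 43;  a_72 = 191;  a_73 = 13;  a_74 = 101
  a_75 = 255;  a_76 = 11;  a_77 = 33;  a_78 = 145;  a_79 = 19;  a_80 = 87
  a_81 = 245;  a_82 = 61;  a_83 = 103;  a_84 = 163;  a_85 = 137;  a_86 = 105
  a_87 = 251;  a_88 = 239;  a_89 = 221;  a_90 = 21;  a_91 = 207;  a_92 = 59
  a_93 = 241;  a_94 = 65;  a_95 = 227;  a_96 = 135;  a_97 = 197;  a_98 = 237
  a_99 = 55;  a_100 = 211;  a_101 = 89;  a_102 = 25;  a_103 = 203;  a_104 = 31
  a_105 = 173;  a_106 = 197;  a_107 = 159;  a_108 = 107;  a_109 = 193;  a_110 = 241
  a_111 = 179;  a_112 = 183;  a_113 = 149;  a_114 = 157;  a_115 = 7;  a_116 = 3
  a_117 = 41;  a_118 = 201;  a_119 = 155;  a_120 = 79;  a_121 = 125;  a_122 = 117
  a_123 = 111;  a_124 = 155;  a_125 = 145;  a_126 = 161;  a_127 = 131;  a_128 = 231
  a_129 = 101;  a_130 = 77;  a_131 = 215;  a_132 = 51;  a_133 = 249;  a_134 = 121
  a_135 = 107;  a_136 = 127;  a_137 = 77;  a_138 = 37;  a_139 = 63;  a_140 = 203
  a_141 = 97;  a_142 = 81;  a_143 = 83;  a_144 = 23;  a_145 = 53;  a_146 = 253
  a_147 = 167;  a_148 = 99;  a_149 = 201;  a_150 = 41;  a_151 = 59;  a_152 = 175
  a_153 = 29;  a_154 = 213;  a_155 = 15;  a_156 = 251;  a_157 = 49;  a_158 = 1
  a_159 = 35;  a_160 = 71;  a_161 = 5;  a_162 = 173;  a_163 = 119;  a_164 = 147
  a_165 = 153;  a_166 = 217;  a_167 = 11;  a_168 = 223;  a_169 = 237;  a_170 = 133
  a_171 = 223;  a_172 = 43;  a_173 = 1;  a_174 = 177;  a_175 = 243;  a_176 = 119
  a_177 = 213;  a_178 = 93;  a_179 = 71;  a_180 = 195;  a_181 = 105;  a_182 = 137
  a_183 = 219;  a_184 = 15;  a_185 = 189;  a_186 = 53;  a_187 = 175;  a_188 = 91
  a_189 = 209;  a_190 = 97;  a_191 = 195;  a_192 = 167;  a_193 = 165;  a_194 = 13
  a_195 = 23;  a_196 = 243;  a_197 = 57;  a_198 = 57;  a_199 = 171;  a_200 = 63
  a_201 = 141;  a_202 = 229;  a_203 = 127;  a_204 = 139;  a_205 = 161;  a_206 = 17
  a_207 = 147;  a_208 = 215;  a_209 = 117;  a_210 = 189;  a_211 = 231;  a_212 = 35
  a_213 = 9;  a_214 = 233;  a_215 = 123;  a_216 = 111;  a_217 = 93;  a_218 = 149
  a_219 = 79;  a_220 = 187;  a_221 = 113;  a_222 = 193;  a_223 = 99;  a_224 = 7
  a_225 = 69;  a_226 = 109;  a_227 = 183;  a_228 = 83;  a_229 = 217;  a_230 = 153
  a_231 = 75;  a_232 = 159;  a_233 = 45;  a_234 = 69;  a_235 = 31;  a_236 = 235
  a_237 = 65;  a_238 = 113;  a_239 = 51;  a_240 = 55;  a_241 = 21;  a_242 = 29
  a_243 = 135;  a_244 = 131;  a_245 = 169;  a_246 = 73;  a_247 = 27
a_248 = 175·27 + 25·73 + 17·169 = 207
a_249 = 175·207 + 25·27 + 17·73 = 253

253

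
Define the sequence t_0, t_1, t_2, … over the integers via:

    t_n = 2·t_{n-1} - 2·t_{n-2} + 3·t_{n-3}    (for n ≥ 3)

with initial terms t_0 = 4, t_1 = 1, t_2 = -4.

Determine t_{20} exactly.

76164

t_3 = 2·-4 + -2·1 + 3·4 = 2
t_4 = 2·2 + -2·-4 + 3·1 = 15
t_5 = 2·15 + -2·2 + 3·-4 = 14
t_6 = 2·14 + -2·15 + 3·2 = 4
t_7 = 2·4 + -2·14 + 3·15 = 25
t_8 = 2·25 + -2·4 + 3·14 = 84
t_9 = 2·84 + -2·25 + 3·4 = 130
t_10 = 2·130 + -2·84 + 3·25 = 167
t_11 = 2·167 + -2·130 + 3·84 = 326
t_12 = 2·326 + -2·167 + 3·130 = 708
t_13 = 2·708 + -2·326 + 3·167 = 1265
t_14 = 2·1265 + -2·708 + 3·326 = 2092
t_15 = 2·2092 + -2·1265 + 3·708 = 3778
t_16 = 2·3778 + -2·2092 + 3·1265 = 7167
t_17 = 2·7167 + -2·3778 + 3·2092 = 13054
t_18 = 2·13054 + -2·7167 + 3·3778 = 23108
t_19 = 2·23108 + -2·13054 + 3·7167 = 41609
t_20 = 2·41609 + -2·23108 + 3·13054 = 76164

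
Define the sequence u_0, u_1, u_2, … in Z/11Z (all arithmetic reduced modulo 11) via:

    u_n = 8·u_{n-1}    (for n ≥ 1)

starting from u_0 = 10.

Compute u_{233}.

u_1 = 8·10 = 3
u_2 = 8·3 = 2
u_3 = 8·2 = 5
u_4 = 8·5 = 7
u_5 = 8·7 = 1
u_6 = 8·1 = 8
u_7 = 8·8 = 9
u_8 = 8·9 = 6
u_9 = 8·6 = 4
u_10 = 8·4 = 10
(u_10) = (10) = (u_0), so the sequence has period 10.
233 ≡ 3 (mod 10), hence u_233 = u_3 = 5.

5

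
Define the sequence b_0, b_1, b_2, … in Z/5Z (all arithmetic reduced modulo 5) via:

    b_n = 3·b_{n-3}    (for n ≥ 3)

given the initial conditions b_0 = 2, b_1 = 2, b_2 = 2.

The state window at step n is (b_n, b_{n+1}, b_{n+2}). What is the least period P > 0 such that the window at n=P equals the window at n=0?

n=0: window = (2, 2, 2)
n=1: window = (2, 2, 1)
n=2: window = (2, 1, 1)
n=3: window = (1, 1, 1)
n=4: window = (1, 1, 3)
n=5: window = (1, 3, 3)
n=6: window = (3, 3, 3)
n=7: window = (3, 3, 4)
n=8: window = (3, 4, 4)
n=9: window = (4, 4, 4)
n=10: window = (4, 4, 2)
n=11: window = (4, 2, 2)
n=12: window = (2, 2, 2)
window at n=12 equals window at n=0 → period = 12

12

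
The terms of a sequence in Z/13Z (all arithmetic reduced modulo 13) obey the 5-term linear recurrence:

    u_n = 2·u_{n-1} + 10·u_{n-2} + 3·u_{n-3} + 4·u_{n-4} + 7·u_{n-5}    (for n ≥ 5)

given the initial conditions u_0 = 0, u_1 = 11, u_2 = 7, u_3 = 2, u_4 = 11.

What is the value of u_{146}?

3

u_5 = 2·11 + 10·2 + 3·7 + 4·11 + 7·0 = 3
u_6 = 2·3 + 10·11 + 3·2 + 4·7 + 7·11 = 6
u_7 = 2·6 + 10·3 + 3·11 + 4·2 + 7·7 = 2
u_8 = 2·2 + 10·6 + 3·3 + 4·11 + 7·2 = 1
u_9 = 2·1 + 10·2 + 3·6 + 4·3 + 7·11 = 12
u_10 = 2·12 + 10·1 + 3·2 + 4·6 + 7·3 = 7
Continuing the recurrence:
  u_11 = 5;  u_12 = 4;  u_13 = 4;  u_14 = 6;  u_15 = 3;  u_16 = 12
  u_17 = 12;  u_18 = 10;  u_19 = 9;  u_20 = 2;  u_21 = 9;  u_22 = 7
  u_23 = 8;  u_24 = 2;  u_25 = 12;  u_26 = 3;  u_27 = 5;  u_28 = 10
  u_29 = 11;  u_30 = 12;  u_31 = 10;  u_32 = 1;  u_33 = 5;  u_34 = 6
  u_35 = 7;  u_36 = 7;  u_37 = 12;  u_38 = 5;  u_39 = 0;  u_40 = 7
  u_41 = 9;  u_42 = 10;  u_43 = 10;  u_44 = 6;  u_45 = 6;  u_46 = 10
  u_47 = 0;  u_48 = 4;  u_49 = 0;  u_50 = 5;  u_51 = 1;  u_52 = 3
  u_53 = 7;  u_54 = 2;  u_55 = 5;  u_56 = 5;  u_57 = 11;  u_58 = 1
  u_59 = 5;  u_60 = 4;  u_61 = 10;  u_62 = 0;  u_63 = 9;  u_64 = 8
  u_65 = 5;  u_66 = 5;  u_67 = 3;  u_68 = 10;  u_69 = 11;  u_70 = 4
  u_71 = 0;  u_72 = 4;  u_73 = 4;  u_74 = 11;  u_75 = 11;  u_76 = 4
  u_77 = 0;  u_78 = 2;  u_79 = 7;  u_80 = 10;  u_81 = 7;  u_82 = 0
  u_83 = 12;  u_84 = 4;  u_85 = 5;  u_86 = 5;  u_87 = 3;  u_88 = 2
  u_89 = 6;  u_90 = 5;  u_91 = 6;  u_92 = 5;  u_93 = 6;  u_94 = 12
  u_95 = 2;  u_96 = 9;  u_97 = 3;  u_98 = 10;  u_99 = 0;  u_100 = 3
  u_101 = 7;  u_102 = 1;  u_103 = 8;  u_104 = 7;  u_105 = 3;  u_106 = 10
  u_107 = 6;  u_108 = 10;  u_109 = 2;  u_110 = 1;  u_111 = 3;  u_112 = 0
  u_113 = 7;  u_114 = 2;  u_115 = 2;  u_116 = 1;  u_117 = 4;  u_118 = 3
  u_119 = 6;  u_120 = 7;  u_121 = 2;  u_122 = 2;  u_123 = 12;  u_124 = 3
  u_125 = 7;  u_126 = 11;  u_127 = 7;  u_128 = 7;  u_129 = 10;  u_130 = 9
  u_131 = 10;  u_132 = 9;  u_133 = 0;  u_134 = 5;  u_135 = 10;  u_136 = 7
  u_137 = 10;  u_138 = 10;  u_139 = 8;  u_140 = 10;  u_141 = 11;  u_142 = 9
  u_143 = 0;  u_144 = 11
u_145 = 2·11 + 10·0 + 3·9 + 4·11 + 7·10 = 7
u_146 = 2·7 + 10·11 + 3·0 + 4·9 + 7·11 = 3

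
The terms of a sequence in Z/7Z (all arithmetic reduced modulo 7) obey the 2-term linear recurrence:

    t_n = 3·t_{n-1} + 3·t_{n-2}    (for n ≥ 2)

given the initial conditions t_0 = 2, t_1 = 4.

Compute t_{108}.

4

t_2 = 3·4 + 3·2 = 4
t_3 = 3·4 + 3·4 = 3
t_4 = 3·3 + 3·4 = 0
t_5 = 3·0 + 3·3 = 2
t_6 = 3·2 + 3·0 = 6
t_7 = 3·6 + 3·2 = 3
t_8 = 3·3 + 3·6 = 6
t_9 = 3·6 + 3·3 = 6
t_10 = 3·6 + 3·6 = 1
t_11 = 3·1 + 3·6 = 0
t_12 = 3·0 + 3·1 = 3
t_13 = 3·3 + 3·0 = 2
t_14 = 3·2 + 3·3 = 1
t_15 = 3·1 + 3·2 = 2
t_16 = 3·2 + 3·1 = 2
t_17 = 3·2 + 3·2 = 5
t_18 = 3·5 + 3·2 = 0
t_19 = 3·0 + 3·5 = 1
t_20 = 3·1 + 3·0 = 3
t_21 = 3·3 + 3·1 = 5
t_22 = 3·5 + 3·3 = 3
t_23 = 3·3 + 3·5 = 3
t_24 = 3·3 + 3·3 = 4
t_25 = 3·4 + 3·3 = 0
t_26 = 3·0 + 3·4 = 5
t_27 = 3·5 + 3·0 = 1
t_28 = 3·1 + 3·5 = 4
t_29 = 3·4 + 3·1 = 1
t_30 = 3·1 + 3·4 = 1
t_31 = 3·1 + 3·1 = 6
t_32 = 3·6 + 3·1 = 0
t_33 = 3·0 + 3·6 = 4
t_34 = 3·4 + 3·0 = 5
t_35 = 3·5 + 3·4 = 6
t_36 = 3·6 + 3·5 = 5
t_37 = 3·5 + 3·6 = 5
t_38 = 3·5 + 3·5 = 2
t_39 = 3·2 + 3·5 = 0
t_40 = 3·0 + 3·2 = 6
t_41 = 3·6 + 3·0 = 4
t_42 = 3·4 + 3·6 = 2
t_43 = 3·2 + 3·4 = 4
(t_42, t_43) = (2, 4) = (t_0, t_1), so the sequence has period 42.
108 ≡ 24 (mod 42), hence t_108 = t_24 = 4.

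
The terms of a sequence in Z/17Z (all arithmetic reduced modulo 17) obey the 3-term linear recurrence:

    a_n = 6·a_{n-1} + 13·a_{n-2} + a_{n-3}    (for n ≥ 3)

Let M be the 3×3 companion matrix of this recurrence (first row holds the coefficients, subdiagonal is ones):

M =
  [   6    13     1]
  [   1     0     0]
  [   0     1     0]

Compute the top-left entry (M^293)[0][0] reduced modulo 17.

16

(M^293)[0][0] is the top entry after applying M 293 times to the unit state (1, 0, 0). Equivalently it is h_{295} for the auxiliary sequence (h_n) obeying the same recurrence with h_2 = 1 and h_i = 0 for 0 ≤ i < 2:
h_3 = 6·1 + 13·0 + 1·0 = 6
h_4 = 6·6 + 13·1 + 1·0 = 15
h_5 = 6·15 + 13·6 + 1·1 = 16
h_6 = 6·16 + 13·15 + 1·6 = 8
h_7 = 6·8 + 13·16 + 1·15 = 16
h_8 = 6·16 + 13·8 + 1·16 = 12
h_9 = 6·12 + 13·16 + 1·8 = 16
h_10 = 6·16 + 13·12 + 1·16 = 13
h_11 = 6·13 + 13·16 + 1·12 = 9
h_12 = 6·9 + 13·13 + 1·16 = 1
h_13 = 6·1 + 13·9 + 1·13 = 0
h_14 = 6·0 + 13·1 + 1·9 = 5
h_15 = 6·5 + 13·0 + 1·1 = 14
h_16 = 6·14 + 13·5 + 1·0 = 13
h_17 = 6·13 + 13·14 + 1·5 = 10
h_18 = 6·10 + 13·13 + 1·14 = 5
h_19 = 6·5 + 13·10 + 1·13 = 3
h_20 = 6·3 + 13·5 + 1·10 = 8
h_21 = 6·8 + 13·3 + 1·5 = 7
h_22 = 6·7 + 13·8 + 1·3 = 13
h_23 = 6·13 + 13·7 + 1·8 = 7
h_24 = 6·7 + 13·13 + 1·7 = 14
h_25 = 6·14 + 13·7 + 1·13 = 1
h_26 = 6·1 + 13·14 + 1·7 = 8
h_27 = 6·8 + 13·1 + 1·14 = 7
h_28 = 6·7 + 13·8 + 1·1 = 11
h_29 = 6·11 + 13·7 + 1·8 = 12
h_30 = 6·12 + 13·11 + 1·7 = 1
h_31 = 6·1 + 13·12 + 1·11 = 3
h_32 = 6·3 + 13·1 + 1·12 = 9
h_33 = 6·9 + 13·3 + 1·1 = 9
h_34 = 6·9 + 13·9 + 1·3 = 4
h_35 = 6·4 + 13·9 + 1·9 = 14
h_36 = 6·14 + 13·4 + 1·9 = 9
h_37 = 6·9 + 13·14 + 1·4 = 2
h_38 = 6·2 + 13·9 + 1·14 = 7
h_39 = 6·7 + 13·2 + 1·9 = 9
h_40 = 6·9 + 13·7 + 1·2 = 11
h_41 = 6·11 + 13·9 + 1·7 = 3
h_42 = 6·3 + 13·11 + 1·9 = 0
h_43 = 6·0 + 13·3 + 1·11 = 16
h_44 = 6·16 + 13·0 + 1·3 = 14
h_45 = 6·14 + 13·16 + 1·0 = 3
h_46 = 6·3 + 13·14 + 1·16 = 12
h_47 = 6·12 + 13·3 + 1·14 = 6
h_48 = 6·6 + 13·12 + 1·3 = 8
h_49 = 6·8 + 13·6 + 1·12 = 2
h_50 = 6·2 + 13·8 + 1·6 = 3
h_51 = 6·3 + 13·2 + 1·8 = 1
h_52 = 6·1 + 13·3 + 1·2 = 13
h_53 = 6·13 + 13·1 + 1·3 = 9
h_54 = 6·9 + 13·13 + 1·1 = 3
h_55 = 6·3 + 13·9 + 1·13 = 12
h_56 = 6·12 + 13·3 + 1·9 = 1
h_57 = 6·1 + 13·12 + 1·3 = 12
h_58 = 6·12 + 13·1 + 1·12 = 12
h_59 = 6·12 + 13·12 + 1·1 = 8
h_60 = 6·8 + 13·12 + 1·12 = 12
h_61 = 6·12 + 13·8 + 1·12 = 1
h_62 = 6·1 + 13·12 + 1·8 = 0
h_63 = 6·0 + 13·1 + 1·12 = 8
h_64 = 6·8 + 13·0 + 1·1 = 15
h_65 = 6·15 + 13·8 + 1·0 = 7
h_66 = 6·7 + 13·15 + 1·8 = 7
h_67 = 6·7 + 13·7 + 1·15 = 12
h_68 = 6·12 + 13·7 + 1·7 = 0
h_69 = 6·0 + 13·12 + 1·7 = 10
h_70 = 6·10 + 13·0 + 1·12 = 4
h_71 = 6·4 + 13·10 + 1·0 = 1
h_72 = 6·1 + 13·4 + 1·10 = 0
h_73 = 6·0 + 13·1 + 1·4 = 0
h_74 = 6·0 + 13·0 + 1·1 = 1
(h_72, h_73, h_74) = (0, 0, 1) = (h_0, h_1, h_2), so the sequence has period 72.
295 ≡ 7 (mod 72), hence h_295 = h_7 = 16.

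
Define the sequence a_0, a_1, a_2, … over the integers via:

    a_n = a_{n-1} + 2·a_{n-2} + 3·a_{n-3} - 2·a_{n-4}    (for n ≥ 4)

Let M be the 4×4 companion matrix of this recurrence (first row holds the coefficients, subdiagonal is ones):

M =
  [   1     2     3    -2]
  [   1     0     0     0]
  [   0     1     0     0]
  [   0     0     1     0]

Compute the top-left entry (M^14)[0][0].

62833

(M^14)[0][0] is the top entry after applying M 14 times to the unit state (1, 0, 0, 0). Equivalently it is h_{17} for the auxiliary sequence (h_n) obeying the same recurrence with h_3 = 1 and h_i = 0 for 0 ≤ i < 3:
h_4 = 1·1 + 2·0 + 3·0 + -2·0 = 1
h_5 = 1·1 + 2·1 + 3·0 + -2·0 = 3
h_6 = 1·3 + 2·1 + 3·1 + -2·0 = 8
h_7 = 1·8 + 2·3 + 3·1 + -2·1 = 15
h_8 = 1·15 + 2·8 + 3·3 + -2·1 = 38
h_9 = 1·38 + 2·15 + 3·8 + -2·3 = 86
h_10 = 1·86 + 2·38 + 3·15 + -2·8 = 191
h_11 = 1·191 + 2·86 + 3·38 + -2·15 = 447
h_12 = 1·447 + 2·191 + 3·86 + -2·38 = 1011
h_13 = 1·1011 + 2·447 + 3·191 + -2·86 = 2306
h_14 = 1·2306 + 2·1011 + 3·447 + -2·191 = 5287
h_15 = 1·5287 + 2·2306 + 3·1011 + -2·447 = 12038
h_16 = 1·12038 + 2·5287 + 3·2306 + -2·1011 = 27508
h_17 = 1·27508 + 2·12038 + 3·5287 + -2·2306 = 62833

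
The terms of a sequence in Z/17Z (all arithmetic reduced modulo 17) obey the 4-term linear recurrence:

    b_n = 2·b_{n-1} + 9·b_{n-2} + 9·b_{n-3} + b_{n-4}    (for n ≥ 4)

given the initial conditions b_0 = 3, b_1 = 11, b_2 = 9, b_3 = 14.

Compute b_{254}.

b_4 = 2·14 + 9·9 + 9·11 + 1·3 = 7
b_5 = 2·7 + 9·14 + 9·9 + 1·11 = 11
b_6 = 2·11 + 9·7 + 9·14 + 1·9 = 16
b_7 = 2·16 + 9·11 + 9·7 + 1·14 = 4
b_8 = 2·4 + 9·16 + 9·11 + 1·7 = 3
b_9 = 2·3 + 9·4 + 9·16 + 1·11 = 10
b_10 = 2·10 + 9·3 + 9·4 + 1·16 = 14
b_11 = 2·14 + 9·10 + 9·3 + 1·4 = 13
b_12 = 2·13 + 9·14 + 9·10 + 1·3 = 7
b_13 = 2·7 + 9·13 + 9·14 + 1·10 = 12
b_14 = 2·12 + 9·7 + 9·13 + 1·14 = 14
b_15 = 2·14 + 9·12 + 9·7 + 1·13 = 8
b_16 = 2·8 + 9·14 + 9·12 + 1·7 = 2
b_17 = 2·2 + 9·8 + 9·14 + 1·12 = 10
b_18 = 2·10 + 9·2 + 9·8 + 1·14 = 5
b_19 = 2·5 + 9·10 + 9·2 + 1·8 = 7
b_20 = 2·7 + 9·5 + 9·10 + 1·2 = 15
b_21 = 2·15 + 9·7 + 9·5 + 1·10 = 12
b_22 = 2·12 + 9·15 + 9·7 + 1·5 = 6
b_23 = 2·6 + 9·12 + 9·15 + 1·7 = 7
b_24 = 2·7 + 9·6 + 9·12 + 1·15 = 4
b_25 = 2·4 + 9·7 + 9·6 + 1·12 = 1
b_26 = 2·1 + 9·4 + 9·7 + 1·6 = 5
b_27 = 2·5 + 9·1 + 9·4 + 1·7 = 11
b_28 = 2·11 + 9·5 + 9·1 + 1·4 = 12
b_29 = 2·12 + 9·11 + 9·5 + 1·1 = 16
b_30 = 2·16 + 9·12 + 9·11 + 1·5 = 6
b_31 = 2·6 + 9·16 + 9·12 + 1·11 = 3
b_32 = 2·3 + 9·6 + 9·16 + 1·12 = 12
b_33 = 2·12 + 9·3 + 9·6 + 1·16 = 2
b_34 = 2·2 + 9·12 + 9·3 + 1·6 = 9
b_35 = 2·9 + 9·2 + 9·12 + 1·3 = 11
b_36 = 2·11 + 9·9 + 9·2 + 1·12 = 14
b_37 = 2·14 + 9·11 + 9·9 + 1·2 = 6
b_38 = 2·6 + 9·14 + 9·11 + 1·9 = 8
b_39 = 2·8 + 9·6 + 9·14 + 1·11 = 3
b_40 = 2·3 + 9·8 + 9·6 + 1·14 = 10
b_41 = 2·10 + 9·3 + 9·8 + 1·6 = 6
b_42 = 2·6 + 9·10 + 9·3 + 1·8 = 1
b_43 = 2·1 + 9·6 + 9·10 + 1·3 = 13
b_44 = 2·13 + 9·1 + 9·6 + 1·10 = 14
b_45 = 2·14 + 9·13 + 9·1 + 1·6 = 7
b_46 = 2·7 + 9·14 + 9·13 + 1·1 = 3
b_47 = 2·3 + 9·7 + 9·14 + 1·13 = 4
b_48 = 2·4 + 9·3 + 9·7 + 1·14 = 10
b_49 = 2·10 + 9·4 + 9·3 + 1·7 = 5
b_50 = 2·5 + 9·10 + 9·4 + 1·3 = 3
b_51 = 2·3 + 9·5 + 9·10 + 1·4 = 9
b_52 = 2·9 + 9·3 + 9·5 + 1·10 = 15
b_53 = 2·15 + 9·9 + 9·3 + 1·5 = 7
b_54 = 2·7 + 9·15 + 9·9 + 1·3 = 12
b_55 = 2·12 + 9·7 + 9·15 + 1·9 = 10
b_56 = 2·10 + 9·12 + 9·7 + 1·15 = 2
b_57 = 2·2 + 9·10 + 9·12 + 1·7 = 5
b_58 = 2·5 + 9·2 + 9·10 + 1·12 = 11
b_59 = 2·11 + 9·5 + 9·2 + 1·10 = 10
b_60 = 2·10 + 9·11 + 9·5 + 1·2 = 13
b_61 = 2·13 + 9·10 + 9·11 + 1·5 = 16
b_62 = 2·16 + 9·13 + 9·10 + 1·11 = 12
b_63 = 2·12 + 9·16 + 9·13 + 1·10 = 6
b_64 = 2·6 + 9·12 + 9·16 + 1·13 = 5
b_65 = 2·5 + 9·6 + 9·12 + 1·16 = 1
b_66 = 2·1 + 9·5 + 9·6 + 1·12 = 11
b_67 = 2·11 + 9·1 + 9·5 + 1·6 = 14
b_68 = 2·14 + 9·11 + 9·1 + 1·5 = 5
b_69 = 2·5 + 9·14 + 9·11 + 1·1 = 15
b_70 = 2·15 + 9·5 + 9·14 + 1·11 = 8
b_71 = 2·8 + 9·15 + 9·5 + 1·14 = 6
b_72 = 2·6 + 9·8 + 9·15 + 1·5 = 3
b_73 = 2·3 + 9·6 + 9·8 + 1·15 = 11
b_74 = 2·11 + 9·3 + 9·6 + 1·8 = 9
b_75 = 2·9 + 9·11 + 9·3 + 1·6 = 14
(b_72, b_73, b_74, b_75) = (3, 11, 9, 14) = (b_0, b_1, b_2, b_3), so the sequence has period 72.
254 ≡ 38 (mod 72), hence b_254 = b_38 = 8.

8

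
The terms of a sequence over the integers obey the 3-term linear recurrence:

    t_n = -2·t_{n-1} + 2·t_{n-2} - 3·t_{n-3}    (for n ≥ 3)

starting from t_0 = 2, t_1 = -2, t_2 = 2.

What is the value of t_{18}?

178809458

t_3 = -2·2 + 2·-2 + -3·2 = -14
t_4 = -2·-14 + 2·2 + -3·-2 = 38
t_5 = -2·38 + 2·-14 + -3·2 = -110
t_6 = -2·-110 + 2·38 + -3·-14 = 338
t_7 = -2·338 + 2·-110 + -3·38 = -1010
t_8 = -2·-1010 + 2·338 + -3·-110 = 3026
t_9 = -2·3026 + 2·-1010 + -3·338 = -9086
t_10 = -2·-9086 + 2·3026 + -3·-1010 = 27254
t_11 = -2·27254 + 2·-9086 + -3·3026 = -81758
t_12 = -2·-81758 + 2·27254 + -3·-9086 = 245282
t_13 = -2·245282 + 2·-81758 + -3·27254 = -735842
t_14 = -2·-735842 + 2·245282 + -3·-81758 = 2207522
t_15 = -2·2207522 + 2·-735842 + -3·245282 = -6622574
t_16 = -2·-6622574 + 2·2207522 + -3·-735842 = 19867718
t_17 = -2·19867718 + 2·-6622574 + -3·2207522 = -59603150
t_18 = -2·-59603150 + 2·19867718 + -3·-6622574 = 178809458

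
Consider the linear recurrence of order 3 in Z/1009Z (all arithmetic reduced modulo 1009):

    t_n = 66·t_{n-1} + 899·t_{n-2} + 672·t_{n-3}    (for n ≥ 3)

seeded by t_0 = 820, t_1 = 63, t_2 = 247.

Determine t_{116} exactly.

769

t_3 = 66·247 + 899·63 + 672·820 = 417
t_4 = 66·417 + 899·247 + 672·63 = 310
t_5 = 66·310 + 899·417 + 672·247 = 323
t_6 = 66·323 + 899·310 + 672·417 = 57
t_7 = 66·57 + 899·323 + 672·310 = 986
t_8 = 66·986 + 899·57 + 672·323 = 405
t_9 = 66·405 + 899·986 + 672·57 = 970
t_10 = 66·970 + 899·405 + 672·986 = 987
t_11 = 66·987 + 899·970 + 672·405 = 550
t_12 = 66·550 + 899·987 + 672·970 = 404
t_13 = 66·404 + 899·550 + 672·987 = 821
t_14 = 66·821 + 899·404 + 672·550 = 971
t_15 = 66·971 + 899·821 + 672·404 = 77
t_16 = 66·77 + 899·971 + 672·821 = 979
t_17 = 66·979 + 899·77 + 672·971 = 338
t_18 = 66·338 + 899·979 + 672·77 = 668
t_19 = 66·668 + 899·338 + 672·979 = 874
t_20 = 66·874 + 899·668 + 672·338 = 459
t_21 = 66·459 + 899·874 + 672·668 = 639
t_22 = 66·639 + 899·459 + 672·874 = 855
t_23 = 66·855 + 899·639 + 672·459 = 969
t_24 = 66·969 + 899·855 + 672·639 = 757
t_25 = 66·757 + 899·969 + 672·855 = 315
t_26 = 66·315 + 899·757 + 672·969 = 441
t_27 = 66·441 + 899·315 + 672·757 = 678
t_28 = 66·678 + 899·441 + 672·315 = 64
t_29 = 66·64 + 899·678 + 672·441 = 989
t_30 = 66·989 + 899·64 + 672·678 = 269
t_31 = 66·269 + 899·989 + 672·64 = 404
t_32 = 66·404 + 899·269 + 672·989 = 787
t_33 = 66·787 + 899·404 + 672·269 = 596
t_34 = 66·596 + 899·787 + 672·404 = 256
t_35 = 66·256 + 899·596 + 672·787 = 925
t_36 = 66·925 + 899·256 + 672·596 = 541
t_37 = 66·541 + 899·925 + 672·256 = 43
t_38 = 66·43 + 899·541 + 672·925 = 897
t_39 = 66·897 + 899·43 + 672·541 = 298
t_40 = 66·298 + 899·897 + 672·43 = 344
t_41 = 66·344 + 899·298 + 672·897 = 425
t_42 = 66·425 + 899·344 + 672·298 = 774
t_43 = 66·774 + 899·425 + 672·344 = 405
t_44 = 66·405 + 899·774 + 672·425 = 165
t_45 = 66·165 + 899·405 + 672·774 = 130
t_46 = 66·130 + 899·165 + 672·405 = 250
t_47 = 66·250 + 899·130 + 672·165 = 72
t_48 = 66·72 + 899·250 + 672·130 = 36
t_49 = 66·36 + 899·72 + 672·250 = 7
t_50 = 66·7 + 899·36 + 672·72 = 490
t_51 = 66·490 + 899·7 + 672·36 = 267
t_52 = 66·267 + 899·490 + 672·7 = 714
t_53 = 66·714 + 899·267 + 672·490 = 947
t_54 = 66·947 + 899·714 + 672·267 = 937
t_55 = 66·937 + 899·947 + 672·714 = 583
t_56 = 66·583 + 899·937 + 672·947 = 698
t_57 = 66·698 + 899·583 + 672·937 = 148
t_58 = 66·148 + 899·698 + 672·583 = 875
t_59 = 66·875 + 899·148 + 672·698 = 981
t_60 = 66·981 + 899·875 + 672·148 = 349
t_61 = 66·349 + 899·981 + 672·875 = 642
t_62 = 66·642 + 899·349 + 672·981 = 301
t_63 = 66·301 + 899·642 + 672·349 = 136
t_64 = 66·136 + 899·301 + 672·642 = 663
t_65 = 66·663 + 899·136 + 672·301 = 9
t_66 = 66·9 + 899·663 + 672·136 = 894
t_67 = 66·894 + 899·9 + 672·663 = 59
t_68 = 66·59 + 899·894 + 672·9 = 394
t_69 = 66·394 + 899·59 + 672·894 = 756
t_70 = 66·756 + 899·394 + 672·59 = 799
t_71 = 66·799 + 899·756 + 672·394 = 254
t_72 = 66·254 + 899·799 + 672·756 = 9
t_73 = 66·9 + 899·254 + 672·799 = 37
t_74 = 66·37 + 899·9 + 672·254 = 610
t_75 = 66·610 + 899·37 + 672·9 = 869
t_76 = 66·869 + 899·610 + 672·37 = 992
t_77 = 66·992 + 899·869 + 672·610 = 418
t_78 = 66·418 + 899·992 + 672·869 = 963
t_79 = 66·963 + 899·418 + 672·992 = 100
t_80 = 66·100 + 899·963 + 672·418 = 955
t_81 = 66·955 + 899·100 + 672·963 = 938
t_82 = 66·938 + 899·955 + 672·100 = 851
t_83 = 66·851 + 899·938 + 672·955 = 445
t_84 = 66·445 + 899·851 + 672·938 = 47
t_85 = 66·47 + 899·445 + 672·851 = 335
t_86 = 66·335 + 899·47 + 672·445 = 163
t_87 = 66·163 + 899·335 + 672·47 = 447
t_88 = 66·447 + 899·163 + 672·335 = 586
t_89 = 66·586 + 899·447 + 672·163 = 160
t_90 = 66·160 + 899·586 + 672·447 = 288
t_91 = 66·288 + 899·160 + 672·586 = 681
t_92 = 66·681 + 899·288 + 672·160 = 715
t_93 = 66·715 + 899·681 + 672·288 = 340
t_94 = 66·340 + 899·715 + 672·681 = 849
t_95 = 66·849 + 899·340 + 672·715 = 668
t_96 = 66·668 + 899·849 + 672·340 = 585
t_97 = 66·585 + 899·668 + 672·849 = 888
t_98 = 66·888 + 899·585 + 672·668 = 203
t_99 = 66·203 + 899·888 + 672·585 = 84
t_100 = 66·84 + 899·203 + 672·888 = 784
t_101 = 66·784 + 899·84 + 672·203 = 327
t_102 = 66·327 + 899·784 + 672·84 = 871
t_103 = 66·871 + 899·327 + 672·784 = 477
t_104 = 66·477 + 899·871 + 672·327 = 30
t_105 = 66·30 + 899·477 + 672·871 = 52
t_106 = 66·52 + 899·30 + 672·477 = 823
t_107 = 66·823 + 899·52 + 672·30 = 146
t_108 = 66·146 + 899·823 + 672·52 = 464
t_109 = 66·464 + 899·146 + 672·823 = 562
t_110 = 66·562 + 899·464 + 672·146 = 417
t_111 = 66·417 + 899·562 + 672·464 = 35
t_112 = 66·35 + 899·417 + 672·562 = 125
t_113 = 66·125 + 899·35 + 672·417 = 86
t_114 = 66·86 + 899·125 + 672·35 = 311
t_115 = 66·311 + 899·86 + 672·125 = 220
t_116 = 66·220 + 899·311 + 672·86 = 769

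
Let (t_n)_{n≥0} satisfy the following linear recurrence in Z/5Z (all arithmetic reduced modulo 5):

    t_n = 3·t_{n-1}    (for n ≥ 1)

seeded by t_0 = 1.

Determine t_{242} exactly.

t_1 = 3·1 = 3
t_2 = 3·3 = 4
t_3 = 3·4 = 2
t_4 = 3·2 = 1
(t_4) = (1) = (t_0), so the sequence has period 4.
242 ≡ 2 (mod 4), hence t_242 = t_2 = 4.

4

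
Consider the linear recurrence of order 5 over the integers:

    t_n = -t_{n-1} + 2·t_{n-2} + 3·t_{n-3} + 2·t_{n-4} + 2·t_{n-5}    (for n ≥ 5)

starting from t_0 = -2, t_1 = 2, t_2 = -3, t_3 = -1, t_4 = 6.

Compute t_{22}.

t_5 = -1·6 + 2·-1 + 3·-3 + 2·2 + 2·-2 = -17
t_6 = -1·-17 + 2·6 + 3·-1 + 2·-3 + 2·2 = 24
t_7 = -1·24 + 2·-17 + 3·6 + 2·-1 + 2·-3 = -48
t_8 = -1·-48 + 2·24 + 3·-17 + 2·6 + 2·-1 = 55
t_9 = -1·55 + 2·-48 + 3·24 + 2·-17 + 2·6 = -101
t_10 = -1·-101 + 2·55 + 3·-48 + 2·24 + 2·-17 = 81
t_11 = -1·81 + 2·-101 + 3·55 + 2·-48 + 2·24 = -166
t_12 = -1·-166 + 2·81 + 3·-101 + 2·55 + 2·-48 = 39
t_13 = -1·39 + 2·-166 + 3·81 + 2·-101 + 2·55 = -220
t_14 = -1·-220 + 2·39 + 3·-166 + 2·81 + 2·-101 = -240
t_15 = -1·-240 + 2·-220 + 3·39 + 2·-166 + 2·81 = -253
t_16 = -1·-253 + 2·-240 + 3·-220 + 2·39 + 2·-166 = -1141
t_17 = -1·-1141 + 2·-253 + 3·-240 + 2·-220 + 2·39 = -447
t_18 = -1·-447 + 2·-1141 + 3·-253 + 2·-240 + 2·-220 = -3514
t_19 = -1·-3514 + 2·-447 + 3·-1141 + 2·-253 + 2·-240 = -1789
t_20 = -1·-1789 + 2·-3514 + 3·-447 + 2·-1141 + 2·-253 = -9368
t_21 = -1·-9368 + 2·-1789 + 3·-3514 + 2·-447 + 2·-1141 = -7928
t_22 = -1·-7928 + 2·-9368 + 3·-1789 + 2·-3514 + 2·-447 = -24097

-24097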